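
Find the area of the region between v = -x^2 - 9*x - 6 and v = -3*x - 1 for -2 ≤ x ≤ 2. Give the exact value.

86/3

The difference (-x^2 - 9*x - 6) - (-3*x - 1) = -x^2 - 6*x - 5 changes sign at x = -1 inside [-2, 2], so split the integral there.
∫[-2,-1] (-x^2 - 6*x - 5) dx = 5/3.
∫[-1,2] (-x^2 - 6*x - 5) dx = -27; the area of that piece is 27.
Total area = 5/3 + 27 = 86/3.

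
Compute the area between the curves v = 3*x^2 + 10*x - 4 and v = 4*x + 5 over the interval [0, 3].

37

The difference (3*x^2 + 10*x - 4) - (4*x + 5) = 3*x^2 + 6*x - 9 changes sign at x = 1 inside [0, 3], so split the integral there.
∫[0,1] (3*x^2 + 6*x - 9) dx = -5; the area of that piece is 5.
∫[1,3] (3*x^2 + 6*x - 9) dx = 32.
Total area = 5 + 32 = 37.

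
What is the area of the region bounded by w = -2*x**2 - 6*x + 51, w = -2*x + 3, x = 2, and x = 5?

The difference (-2*x**2 - 6*x + 51) - (-2*x + 3) = -2*x**2 - 4*x + 48 changes sign at x = 4 inside [2, 5], so split the integral there.
∫[2,4] (-2*x**2 - 4*x + 48) dx = 104/3.
∫[4,5] (-2*x**2 - 4*x + 48) dx = -32/3; the area of that piece is 32/3.
Total area = 104/3 + 32/3 = 136/3.

136/3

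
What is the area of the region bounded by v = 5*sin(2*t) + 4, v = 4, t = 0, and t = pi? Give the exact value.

10

The difference (5*sin(2*t) + 4) - (4) = 5*sin(2*t) changes sign at t = pi/2 inside [0, pi], so split the integral there.
∫[0,pi/2] (5*sin(2*t)) dt = 5.
∫[pi/2,pi] (5*sin(2*t)) dt = -5; the area of that piece is 5.
Total area = 5 + 5 = 10.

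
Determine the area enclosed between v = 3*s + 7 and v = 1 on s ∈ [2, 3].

27/2

On [2, 3], (3*s + 7) - (1) = 3*s + 6 is ≥ 0 throughout, so the area is a single integral of |3*s + 6|.
∫[2,3] (3*s + 6) ds = 27/2.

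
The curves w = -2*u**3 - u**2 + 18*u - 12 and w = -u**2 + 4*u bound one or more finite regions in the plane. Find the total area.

Set the curves equal: -2*u**3 - u**2 + 18*u - 12 = -u**2 + 4*u, so -2*u**3 + 14*u - 12 = 0, which factors as -2*(u - 2)*(u - 1)*(u + 3) = 0. The curves meet at u = -3, 1, 2.
On [-3, 1], w = -u**2 + 4*u is on top; that piece has area ∫[-3,1] (-(-2*u**3 + 14*u - 12)) du = 64.
On [1, 2], w = -2*u**3 - u**2 + 18*u - 12 is on top; that piece has area ∫[1,2] (-2*u**3 + 14*u - 12) du = 3/2.
Total enclosed area = 64 + 3/2 = 131/2.

131/2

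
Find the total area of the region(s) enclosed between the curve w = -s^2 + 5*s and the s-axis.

125/6

The curve meets the s-axis where -s^2 + 5*s = 0, i.e. -s*(s - 5) = 0, at s = 0, 5.
On [0, 5] the curve lies above the axis; ∫[0,5] (-s^2 + 5*s) ds = 125/6, giving area 125/6.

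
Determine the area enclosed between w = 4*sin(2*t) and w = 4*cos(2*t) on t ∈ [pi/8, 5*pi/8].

4*sqrt(2)

On [pi/8, 5*pi/8], (4*sin(2*t)) - (4*cos(2*t)) = 4*sin(2*t) - 4*cos(2*t) is ≥ 0 throughout, so the area is a single integral of |4*sin(2*t) - 4*cos(2*t)|.
∫[pi/8,5*pi/8] (4*sin(2*t) - 4*cos(2*t)) dt = 4*sqrt(2).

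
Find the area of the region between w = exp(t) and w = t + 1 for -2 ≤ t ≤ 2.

-4 - exp(-2) + exp(2)

On [-2, 2], (exp(t)) - (t + 1) = -t + exp(t) - 1 is ≥ 0 throughout, so the area is a single integral of |-t + exp(t) - 1|.
∫[-2,2] (-t + exp(t) - 1) dt = -4 - exp(-2) + exp(2).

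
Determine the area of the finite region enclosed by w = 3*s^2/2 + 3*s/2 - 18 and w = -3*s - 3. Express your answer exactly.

343/4

Set the curves equal: 3*s^2/2 + 3*s/2 - 18 = -3*s - 3, so 3*s^2/2 + 9*s/2 - 15 = 0, which factors as 3*(s - 2)*(s + 5)/2 = 0. The curves meet at s = -5, 2.
On [-5, 2], w = -3*s - 3 is on top; that piece has area ∫[-5,2] (-(3*s^2/2 + 9*s/2 - 15)) ds = 343/4.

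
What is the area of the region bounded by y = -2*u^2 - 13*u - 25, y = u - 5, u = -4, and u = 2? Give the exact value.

The difference (-2*u^2 - 13*u - 25) - (u - 5) = -2*u^2 - 14*u - 20 changes sign at u = -2 inside [-4, 2], so split the integral there.
∫[-4,-2] (-2*u^2 - 14*u - 20) du = 20/3.
∫[-2,2] (-2*u^2 - 14*u - 20) du = -272/3; the area of that piece is 272/3.
Total area = 20/3 + 272/3 = 292/3.

292/3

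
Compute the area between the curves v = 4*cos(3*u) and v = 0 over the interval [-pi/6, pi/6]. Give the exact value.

On [-pi/6, pi/6], (4*cos(3*u)) - (0) = 4*cos(3*u) is ≥ 0 throughout, so the area is a single integral of |4*cos(3*u)|.
∫[-pi/6,pi/6] (4*cos(3*u)) du = 8/3.

8/3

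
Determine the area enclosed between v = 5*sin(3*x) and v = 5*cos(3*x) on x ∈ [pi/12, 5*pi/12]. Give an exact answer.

On [pi/12, 5*pi/12], (5*sin(3*x)) - (5*cos(3*x)) = 5*sin(3*x) - 5*cos(3*x) is ≥ 0 throughout, so the area is a single integral of |5*sin(3*x) - 5*cos(3*x)|.
∫[pi/12,5*pi/12] (5*sin(3*x) - 5*cos(3*x)) dx = 10*sqrt(2)/3.

10*sqrt(2)/3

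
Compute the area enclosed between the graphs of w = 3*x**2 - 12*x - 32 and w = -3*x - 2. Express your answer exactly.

343/2

Set the curves equal: 3*x**2 - 12*x - 32 = -3*x - 2, so 3*x**2 - 9*x - 30 = 0, which factors as 3*(x - 5)*(x + 2) = 0. The curves meet at x = -2, 5.
On [-2, 5], w = -3*x - 2 is on top; that piece has area ∫[-2,5] (-(3*x**2 - 9*x - 30)) dx = 343/2.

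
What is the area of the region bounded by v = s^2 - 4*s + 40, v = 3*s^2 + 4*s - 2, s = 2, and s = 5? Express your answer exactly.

The difference (s^2 - 4*s + 40) - (3*s^2 + 4*s - 2) = -2*s^2 - 8*s + 42 changes sign at s = 3 inside [2, 5], so split the integral there.
∫[2,3] (-2*s^2 - 8*s + 42) ds = 28/3.
∫[3,5] (-2*s^2 - 8*s + 42) ds = -136/3; the area of that piece is 136/3.
Total area = 28/3 + 136/3 = 164/3.

164/3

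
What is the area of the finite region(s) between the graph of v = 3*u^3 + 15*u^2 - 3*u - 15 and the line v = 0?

148

The curve meets the u-axis where 3*u^3 + 15*u^2 - 3*u - 15 = 0, i.e. 3*(u - 1)*(u + 1)*(u + 5) = 0, at u = -5, -1, 1.
On [-5, -1] the curve lies above the axis; ∫[-5,-1] (3*u^3 + 15*u^2 - 3*u - 15) du = 128, giving area 128.
On [-1, 1] the curve lies below the axis; ∫[-1,1] (3*u^3 + 15*u^2 - 3*u - 15) du = -20, giving area 20.
Total area = 128 + 20 = 148.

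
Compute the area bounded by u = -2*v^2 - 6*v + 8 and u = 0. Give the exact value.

Both boundary curves give u as a function of v, so integrate with respect to v. Setting them equal: -2*v^2 - 6*v + 8 = 0, i.e. -2*(v - 1)*(v + 4) = 0, so they meet at v = -4, 1.
For v in [-4, 1], u = -2*v^2 - 6*v + 8 is on the right; area = ∫[-4,1] (-2*v^2 - 6*v + 8) dv = 125/3.

125/3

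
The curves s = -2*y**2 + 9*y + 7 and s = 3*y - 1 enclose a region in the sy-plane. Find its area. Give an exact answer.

125/3

Both boundary curves give s as a function of y, so integrate with respect to y. Setting them equal: -2*y**2 + 6*y + 8 = 0, i.e. -2*(y - 4)*(y + 1) = 0, so they meet at y = -1, 4.
For y in [-1, 4], s = -2*y**2 + 9*y + 7 is on the right; area = ∫[-1,4] (-2*y**2 + 6*y + 8) dy = 125/3.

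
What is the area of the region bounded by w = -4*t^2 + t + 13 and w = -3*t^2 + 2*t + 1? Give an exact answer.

343/6

Set the curves equal: -4*t^2 + t + 13 = -3*t^2 + 2*t + 1, so -t^2 - t + 12 = 0, which factors as -(t - 3)*(t + 4) = 0. The curves meet at t = -4, 3.
On [-4, 3], w = -4*t^2 + t + 13 is on top; that piece has area ∫[-4,3] (-t^2 - t + 12) dt = 343/6.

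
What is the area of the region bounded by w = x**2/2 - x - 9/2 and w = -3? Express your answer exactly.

Set the curves equal: x**2/2 - x - 9/2 = -3, so x**2/2 - x - 3/2 = 0, which factors as (x - 3)*(x + 1)/2 = 0. The curves meet at x = -1, 3.
On [-1, 3], w = -3 is on top; that piece has area ∫[-1,3] (-(x**2/2 - x - 3/2)) dx = 16/3.

16/3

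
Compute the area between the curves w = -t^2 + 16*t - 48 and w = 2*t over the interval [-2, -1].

On [-2, -1], (-t^2 + 16*t - 48) - (2*t) = -t^2 + 14*t - 48 is ≤ 0 throughout, so the area is a single integral of |-t^2 + 14*t - 48|.
∫[-2,-1] (-t^2 + 14*t - 48) dt = -214/3; the area of that piece is 214/3.

214/3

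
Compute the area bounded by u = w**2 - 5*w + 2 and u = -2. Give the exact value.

Both boundary curves give u as a function of w, so integrate with respect to w. Setting them equal: w**2 - 5*w + 4 = 0, i.e. (w - 4)*(w - 1) = 0, so they meet at w = 1, 4.
For w in [1, 4], u = w**2 - 5*w + 2 is on the left; area = ∫[1,4] (-(w**2 - 5*w + 4)) dw = 9/2.

9/2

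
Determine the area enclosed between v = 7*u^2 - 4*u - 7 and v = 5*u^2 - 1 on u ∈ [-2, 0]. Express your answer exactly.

The difference (7*u^2 - 4*u - 7) - (5*u^2 - 1) = 2*u^2 - 4*u - 6 changes sign at u = -1 inside [-2, 0], so split the integral there.
∫[-2,-1] (2*u^2 - 4*u - 6) du = 14/3.
∫[-1,0] (2*u^2 - 4*u - 6) du = -10/3; the area of that piece is 10/3.
Total area = 14/3 + 10/3 = 8.

8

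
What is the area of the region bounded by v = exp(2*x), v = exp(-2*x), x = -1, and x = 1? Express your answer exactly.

The difference (exp(2*x)) - (exp(-2*x)) = exp(2*x) - exp(-2*x) changes sign at x = 0 inside [-1, 1], so split the integral there.
∫[-1,0] (exp(2*x) - exp(-2*x)) dx = -exp(2)/2 - exp(-2)/2 + 1; the area of that piece is -1 + exp(-2)/2 + exp(2)/2.
∫[0,1] (exp(2*x) - exp(-2*x)) dx = -1 + exp(-2)/2 + exp(2)/2.
Total area = (-1 + exp(-2)/2 + exp(2)/2) + (-1 + exp(-2)/2 + exp(2)/2) = -2 + exp(-2) + exp(2).

-2 + exp(-2) + exp(2)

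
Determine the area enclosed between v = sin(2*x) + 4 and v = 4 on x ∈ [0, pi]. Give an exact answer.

The difference (sin(2*x) + 4) - (4) = sin(2*x) changes sign at x = pi/2 inside [0, pi], so split the integral there.
∫[0,pi/2] (sin(2*x)) dx = 1.
∫[pi/2,pi] (sin(2*x)) dx = -1; the area of that piece is 1.
Total area = 1 + 1 = 2.

2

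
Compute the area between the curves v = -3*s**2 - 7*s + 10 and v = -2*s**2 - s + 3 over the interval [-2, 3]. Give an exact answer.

The difference (-3*s**2 - 7*s + 10) - (-2*s**2 - s + 3) = -s**2 - 6*s + 7 changes sign at s = 1 inside [-2, 3], so split the integral there.
∫[-2,1] (-s**2 - 6*s + 7) ds = 27.
∫[1,3] (-s**2 - 6*s + 7) ds = -56/3; the area of that piece is 56/3.
Total area = 27 + 56/3 = 137/3.

137/3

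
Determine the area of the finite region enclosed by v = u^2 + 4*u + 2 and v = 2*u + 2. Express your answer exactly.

Set the curves equal: u^2 + 4*u + 2 = 2*u + 2, so u^2 + 2*u = 0, which factors as u*(u + 2) = 0. The curves meet at u = -2, 0.
On [-2, 0], v = 2*u + 2 is on top; that piece has area ∫[-2,0] (-(u^2 + 2*u)) du = 4/3.

4/3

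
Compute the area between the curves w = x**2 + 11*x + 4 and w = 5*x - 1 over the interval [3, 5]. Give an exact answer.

On [3, 5], (x**2 + 11*x + 4) - (5*x - 1) = x**2 + 6*x + 5 is ≥ 0 throughout, so the area is a single integral of |x**2 + 6*x + 5|.
∫[3,5] (x**2 + 6*x + 5) dx = 272/3.

272/3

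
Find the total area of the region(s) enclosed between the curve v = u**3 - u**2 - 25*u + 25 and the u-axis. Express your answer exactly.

The curve meets the u-axis where u**3 - u**2 - 25*u + 25 = 0, i.e. (u - 5)*(u - 1)*(u + 5) = 0, at u = -5, 1, 5.
On [-5, 1] the curve lies above the axis; ∫[-5,1] (u**3 - u**2 - 25*u + 25) du = 252, giving area 252.
On [1, 5] the curve lies below the axis; ∫[1,5] (u**3 - u**2 - 25*u + 25) du = -256/3, giving area 256/3.
Total area = 252 + 256/3 = 1012/3.

1012/3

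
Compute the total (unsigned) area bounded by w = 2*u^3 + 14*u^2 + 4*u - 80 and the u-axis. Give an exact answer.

1741/6

The curve meets the u-axis where 2*u^3 + 14*u^2 + 4*u - 80 = 0, i.e. 2*(u - 2)*(u + 4)*(u + 5) = 0, at u = -5, -4, 2.
On [-5, -4] the curve lies above the axis; ∫[-5,-4] (2*u^3 + 14*u^2 + 4*u - 80) du = 13/6, giving area 13/6.
On [-4, 2] the curve lies below the axis; ∫[-4,2] (2*u^3 + 14*u^2 + 4*u - 80) du = -288, giving area 288.
Total area = 13/6 + 288 = 1741/6.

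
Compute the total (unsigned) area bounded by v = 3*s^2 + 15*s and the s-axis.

125/2

The curve meets the s-axis where 3*s^2 + 15*s = 0, i.e. 3*s*(s + 5) = 0, at s = -5, 0.
On [-5, 0] the curve lies below the axis; ∫[-5,0] (3*s^2 + 15*s) ds = -125/2, giving area 125/2.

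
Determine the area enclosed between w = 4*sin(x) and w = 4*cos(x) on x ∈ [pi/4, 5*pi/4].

On [pi/4, 5*pi/4], (4*sin(x)) - (4*cos(x)) = 4*sin(x) - 4*cos(x) is ≥ 0 throughout, so the area is a single integral of |4*sin(x) - 4*cos(x)|.
∫[pi/4,5*pi/4] (4*sin(x) - 4*cos(x)) dx = 8*sqrt(2).

8*sqrt(2)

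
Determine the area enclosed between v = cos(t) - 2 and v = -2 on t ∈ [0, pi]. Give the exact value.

The difference (cos(t) - 2) - (-2) = cos(t) changes sign at t = pi/2 inside [0, pi], so split the integral there.
∫[0,pi/2] (cos(t)) dt = 1.
∫[pi/2,pi] (cos(t)) dt = -1; the area of that piece is 1.
Total area = 1 + 1 = 2.

2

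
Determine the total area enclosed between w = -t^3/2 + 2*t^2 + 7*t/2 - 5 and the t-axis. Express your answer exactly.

937/24

The curve meets the t-axis where -t^3/2 + 2*t^2 + 7*t/2 - 5 = 0, i.e. -(t - 5)*(t - 1)*(t + 2)/2 = 0, at t = -2, 1, 5.
On [-2, 1] the curve lies below the axis; ∫[-2,1] (-t^3/2 + 2*t^2 + 7*t/2 - 5) dt = -99/8, giving area 99/8.
On [1, 5] the curve lies above the axis; ∫[1,5] (-t^3/2 + 2*t^2 + 7*t/2 - 5) dt = 80/3, giving area 80/3.
Total area = 99/8 + 80/3 = 937/24.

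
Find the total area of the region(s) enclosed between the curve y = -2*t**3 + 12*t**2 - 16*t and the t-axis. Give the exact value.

16

The curve meets the t-axis where -2*t**3 + 12*t**2 - 16*t = 0, i.e. -2*t*(t - 4)*(t - 2) = 0, at t = 0, 2, 4.
On [0, 2] the curve lies below the axis; ∫[0,2] (-2*t**3 + 12*t**2 - 16*t) dt = -8, giving area 8.
On [2, 4] the curve lies above the axis; ∫[2,4] (-2*t**3 + 12*t**2 - 16*t) dt = 8, giving area 8.
Total area = 8 + 8 = 16.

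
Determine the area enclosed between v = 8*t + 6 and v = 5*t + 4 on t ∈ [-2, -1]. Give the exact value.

5/2

On [-2, -1], (8*t + 6) - (5*t + 4) = 3*t + 2 is ≤ 0 throughout, so the area is a single integral of |3*t + 2|.
∫[-2,-1] (3*t + 2) dt = -5/2; the area of that piece is 5/2.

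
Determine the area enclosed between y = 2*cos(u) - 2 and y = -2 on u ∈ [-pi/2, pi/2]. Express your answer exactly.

On [-pi/2, pi/2], (2*cos(u) - 2) - (-2) = 2*cos(u) is ≥ 0 throughout, so the area is a single integral of |2*cos(u)|.
∫[-pi/2,pi/2] (2*cos(u)) du = 4.

4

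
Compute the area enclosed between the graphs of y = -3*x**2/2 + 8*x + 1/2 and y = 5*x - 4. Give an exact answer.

Set the curves equal: -3*x**2/2 + 8*x + 1/2 = 5*x - 4, so -3*x**2/2 + 3*x + 9/2 = 0, which factors as -3*(x - 3)*(x + 1)/2 = 0. The curves meet at x = -1, 3.
On [-1, 3], y = -3*x**2/2 + 8*x + 1/2 is on top; that piece has area ∫[-1,3] (-3*x**2/2 + 3*x + 9/2) dx = 16.

16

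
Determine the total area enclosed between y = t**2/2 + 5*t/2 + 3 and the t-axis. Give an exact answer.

1/12

The curve meets the t-axis where t**2/2 + 5*t/2 + 3 = 0, i.e. (t + 2)*(t + 3)/2 = 0, at t = -3, -2.
On [-3, -2] the curve lies below the axis; ∫[-3,-2] (t**2/2 + 5*t/2 + 3) dt = -1/12, giving area 1/12.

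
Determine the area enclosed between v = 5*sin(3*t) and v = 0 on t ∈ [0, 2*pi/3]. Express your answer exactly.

20/3

The difference (5*sin(3*t)) - (0) = 5*sin(3*t) changes sign at t = pi/3 inside [0, 2*pi/3], so split the integral there.
∫[0,pi/3] (5*sin(3*t)) dt = 10/3.
∫[pi/3,2*pi/3] (5*sin(3*t)) dt = -10/3; the area of that piece is 10/3.
Total area = 10/3 + 10/3 = 20/3.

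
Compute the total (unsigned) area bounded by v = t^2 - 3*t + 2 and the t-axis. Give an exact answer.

The curve meets the t-axis where t^2 - 3*t + 2 = 0, i.e. (t - 2)*(t - 1) = 0, at t = 1, 2.
On [1, 2] the curve lies below the axis; ∫[1,2] (t^2 - 3*t + 2) dt = -1/6, giving area 1/6.

1/6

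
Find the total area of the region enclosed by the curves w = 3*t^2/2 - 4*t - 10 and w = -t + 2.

54

Set the curves equal: 3*t^2/2 - 4*t - 10 = -t + 2, so 3*t^2/2 - 3*t - 12 = 0, which factors as 3*(t - 4)*(t + 2)/2 = 0. The curves meet at t = -2, 4.
On [-2, 4], w = -t + 2 is on top; that piece has area ∫[-2,4] (-(3*t^2/2 - 3*t - 12)) dt = 54.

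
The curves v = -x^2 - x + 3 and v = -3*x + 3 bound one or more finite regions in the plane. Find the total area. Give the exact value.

Set the curves equal: -x^2 - x + 3 = -3*x + 3, so -x^2 + 2*x = 0, which factors as -x*(x - 2) = 0. The curves meet at x = 0, 2.
On [0, 2], v = -x^2 - x + 3 is on top; that piece has area ∫[0,2] (-x^2 + 2*x) dx = 4/3.

4/3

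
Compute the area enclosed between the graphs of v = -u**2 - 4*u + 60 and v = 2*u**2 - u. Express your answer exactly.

729/2

Set the curves equal: -u**2 - 4*u + 60 = 2*u**2 - u, so -3*u**2 - 3*u + 60 = 0, which factors as -3*(u - 4)*(u + 5) = 0. The curves meet at u = -5, 4.
On [-5, 4], v = -u**2 - 4*u + 60 is on top; that piece has area ∫[-5,4] (-3*u**2 - 3*u + 60) du = 729/2.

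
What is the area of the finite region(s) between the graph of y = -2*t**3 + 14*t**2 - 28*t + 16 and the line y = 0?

The curve meets the t-axis where -2*t**3 + 14*t**2 - 28*t + 16 = 0, i.e. -2*(t - 4)*(t - 2)*(t - 1) = 0, at t = 1, 2, 4.
On [1, 2] the curve lies below the axis; ∫[1,2] (-2*t**3 + 14*t**2 - 28*t + 16) dt = -5/6, giving area 5/6.
On [2, 4] the curve lies above the axis; ∫[2,4] (-2*t**3 + 14*t**2 - 28*t + 16) dt = 16/3, giving area 16/3.
Total area = 5/6 + 16/3 = 37/6.

37/6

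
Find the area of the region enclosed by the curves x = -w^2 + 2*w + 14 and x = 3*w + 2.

Both boundary curves give x as a function of w, so integrate with respect to w. Setting them equal: -w^2 - w + 12 = 0, i.e. -(w - 3)*(w + 4) = 0, so they meet at w = -4, 3.
For w in [-4, 3], x = -w^2 + 2*w + 14 is on the right; area = ∫[-4,3] (-w^2 - w + 12) dw = 343/6.

343/6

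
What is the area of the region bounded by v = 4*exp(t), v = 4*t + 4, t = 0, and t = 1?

On [0, 1], (4*exp(t)) - (4*t + 4) = -4*t + 4*exp(t) - 4 is ≥ 0 throughout, so the area is a single integral of |-4*t + 4*exp(t) - 4|.
∫[0,1] (-4*t + 4*exp(t) - 4) dt = -10 + 4*exp(1).

-10 + 4*exp(1)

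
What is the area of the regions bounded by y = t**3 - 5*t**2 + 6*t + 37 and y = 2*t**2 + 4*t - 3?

1741/12

Set the curves equal: t**3 - 5*t**2 + 6*t + 37 = 2*t**2 + 4*t - 3, so t**3 - 7*t**2 + 2*t + 40 = 0, which factors as (t - 5)*(t - 4)*(t + 2) = 0. The curves meet at t = -2, 4, 5.
On [-2, 4], y = t**3 - 5*t**2 + 6*t + 37 is on top; that piece has area ∫[-2,4] (t**3 - 7*t**2 + 2*t + 40) dt = 144.
On [4, 5], y = 2*t**2 + 4*t - 3 is on top; that piece has area ∫[4,5] (-(t**3 - 7*t**2 + 2*t + 40)) dt = 13/12.
Total enclosed area = 144 + 13/12 = 1741/12.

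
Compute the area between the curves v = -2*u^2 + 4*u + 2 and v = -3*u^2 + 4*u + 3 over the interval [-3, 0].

The difference (-2*u^2 + 4*u + 2) - (-3*u^2 + 4*u + 3) = u^2 - 1 changes sign at u = -1 inside [-3, 0], so split the integral there.
∫[-3,-1] (u^2 - 1) du = 20/3.
∫[-1,0] (u^2 - 1) du = -2/3; the area of that piece is 2/3.
Total area = 20/3 + 2/3 = 22/3.

22/3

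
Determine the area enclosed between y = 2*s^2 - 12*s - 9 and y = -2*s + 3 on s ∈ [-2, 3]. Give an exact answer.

The difference (2*s^2 - 12*s - 9) - (-2*s + 3) = 2*s^2 - 10*s - 12 changes sign at s = -1 inside [-2, 3], so split the integral there.
∫[-2,-1] (2*s^2 - 10*s - 12) ds = 23/3.
∫[-1,3] (2*s^2 - 10*s - 12) ds = -208/3; the area of that piece is 208/3.
Total area = 23/3 + 208/3 = 77.

77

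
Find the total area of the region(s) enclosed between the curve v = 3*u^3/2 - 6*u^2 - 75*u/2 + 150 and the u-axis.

4019/4

The curve meets the u-axis where 3*u^3/2 - 6*u^2 - 75*u/2 + 150 = 0, i.e. 3*(u - 5)*(u - 4)*(u + 5)/2 = 0, at u = -5, 4, 5.
On [-5, 4] the curve lies above the axis; ∫[-5,4] (3*u^3/2 - 6*u^2 - 75*u/2 + 150) du = 8019/8, giving area 8019/8.
On [4, 5] the curve lies below the axis; ∫[4,5] (3*u^3/2 - 6*u^2 - 75*u/2 + 150) du = -19/8, giving area 19/8.
Total area = 8019/8 + 19/8 = 4019/4.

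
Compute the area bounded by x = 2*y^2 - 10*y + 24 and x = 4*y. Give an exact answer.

Both boundary curves give x as a function of y, so integrate with respect to y. Setting them equal: 2*y^2 - 14*y + 24 = 0, i.e. 2*(y - 4)*(y - 3) = 0, so they meet at y = 3, 4.
For y in [3, 4], x = 2*y^2 - 10*y + 24 is on the left; area = ∫[3,4] (-(2*y^2 - 14*y + 24)) dy = 1/3.

1/3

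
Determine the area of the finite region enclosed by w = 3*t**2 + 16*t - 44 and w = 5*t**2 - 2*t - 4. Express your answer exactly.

Set the curves equal: 3*t**2 + 16*t - 44 = 5*t**2 - 2*t - 4, so -2*t**2 + 18*t - 40 = 0, which factors as -2*(t - 5)*(t - 4) = 0. The curves meet at t = 4, 5.
On [4, 5], w = 3*t**2 + 16*t - 44 is on top; that piece has area ∫[4,5] (-2*t**2 + 18*t - 40) dt = 1/3.

1/3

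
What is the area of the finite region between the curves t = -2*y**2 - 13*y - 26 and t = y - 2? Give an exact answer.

1/3

Both boundary curves give t as a function of y, so integrate with respect to y. Setting them equal: -2*y**2 - 14*y - 24 = 0, i.e. -2*(y + 3)*(y + 4) = 0, so they meet at y = -4, -3.
For y in [-4, -3], t = -2*y**2 - 13*y - 26 is on the right; area = ∫[-4,-3] (-2*y**2 - 14*y - 24) dy = 1/3.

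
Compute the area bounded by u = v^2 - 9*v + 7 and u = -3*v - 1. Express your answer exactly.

4/3

Both boundary curves give u as a function of v, so integrate with respect to v. Setting them equal: v^2 - 6*v + 8 = 0, i.e. (v - 4)*(v - 2) = 0, so they meet at v = 2, 4.
For v in [2, 4], u = v^2 - 9*v + 7 is on the left; area = ∫[2,4] (-(v^2 - 6*v + 8)) dv = 4/3.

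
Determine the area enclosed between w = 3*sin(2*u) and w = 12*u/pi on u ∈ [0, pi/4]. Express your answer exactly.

3/2 - 3*pi/8

On [0, pi/4], (3*sin(2*u)) - (12*u/pi) = -12*u/pi + 3*sin(2*u) is ≥ 0 throughout, so the area is a single integral of |-12*u/pi + 3*sin(2*u)|.
∫[0,pi/4] (-12*u/pi + 3*sin(2*u)) du = 3/2 - 3*pi/8.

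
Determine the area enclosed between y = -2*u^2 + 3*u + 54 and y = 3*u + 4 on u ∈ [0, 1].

148/3

On [0, 1], (-2*u^2 + 3*u + 54) - (3*u + 4) = -2*u^2 + 50 is ≥ 0 throughout, so the area is a single integral of |-2*u^2 + 50|.
∫[0,1] (-2*u^2 + 50) du = 148/3.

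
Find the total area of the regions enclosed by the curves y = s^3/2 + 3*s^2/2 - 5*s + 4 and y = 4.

Set the curves equal: s^3/2 + 3*s^2/2 - 5*s + 4 = 4, so s^3/2 + 3*s^2/2 - 5*s = 0, which factors as s*(s - 2)*(s + 5)/2 = 0. The curves meet at s = -5, 0, 2.
On [-5, 0], y = s^3/2 + 3*s^2/2 - 5*s + 4 is on top; that piece has area ∫[-5,0] (s^3/2 + 3*s^2/2 - 5*s) ds = 375/8.
On [0, 2], y = 4 is on top; that piece has area ∫[0,2] (-(s^3/2 + 3*s^2/2 - 5*s)) ds = 4.
Total enclosed area = 375/8 + 4 = 407/8.

407/8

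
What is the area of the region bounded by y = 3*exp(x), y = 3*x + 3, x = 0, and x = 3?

-51/2 + 3*exp(3)

On [0, 3], (3*exp(x)) - (3*x + 3) = -3*x + 3*exp(x) - 3 is ≥ 0 throughout, so the area is a single integral of |-3*x + 3*exp(x) - 3|.
∫[0,3] (-3*x + 3*exp(x) - 3) dx = -51/2 + 3*exp(3).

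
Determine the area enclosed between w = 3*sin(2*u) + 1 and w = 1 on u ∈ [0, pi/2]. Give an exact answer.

On [0, pi/2], (3*sin(2*u) + 1) - (1) = 3*sin(2*u) is ≥ 0 throughout, so the area is a single integral of |3*sin(2*u)|.
∫[0,pi/2] (3*sin(2*u)) du = 3.

3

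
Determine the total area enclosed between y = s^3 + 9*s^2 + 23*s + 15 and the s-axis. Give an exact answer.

8

The curve meets the s-axis where s^3 + 9*s^2 + 23*s + 15 = 0, i.e. (s + 1)*(s + 3)*(s + 5) = 0, at s = -5, -3, -1.
On [-5, -3] the curve lies above the axis; ∫[-5,-3] (s^3 + 9*s^2 + 23*s + 15) ds = 4, giving area 4.
On [-3, -1] the curve lies below the axis; ∫[-3,-1] (s^3 + 9*s^2 + 23*s + 15) ds = -4, giving area 4.
Total area = 4 + 4 = 8.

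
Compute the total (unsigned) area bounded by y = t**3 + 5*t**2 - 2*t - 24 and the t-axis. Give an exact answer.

443/6

The curve meets the t-axis where t**3 + 5*t**2 - 2*t - 24 = 0, i.e. (t - 2)*(t + 3)*(t + 4) = 0, at t = -4, -3, 2.
On [-4, -3] the curve lies above the axis; ∫[-4,-3] (t**3 + 5*t**2 - 2*t - 24) dt = 11/12, giving area 11/12.
On [-3, 2] the curve lies below the axis; ∫[-3,2] (t**3 + 5*t**2 - 2*t - 24) dt = -875/12, giving area 875/12.
Total area = 11/12 + 875/12 = 443/6.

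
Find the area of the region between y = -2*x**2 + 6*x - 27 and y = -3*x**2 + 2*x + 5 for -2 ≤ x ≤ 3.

On [-2, 3], (-2*x**2 + 6*x - 27) - (-3*x**2 + 2*x + 5) = x**2 + 4*x - 32 is ≤ 0 throughout, so the area is a single integral of |x**2 + 4*x - 32|.
∫[-2,3] (x**2 + 4*x - 32) dx = -415/3; the area of that piece is 415/3.

415/3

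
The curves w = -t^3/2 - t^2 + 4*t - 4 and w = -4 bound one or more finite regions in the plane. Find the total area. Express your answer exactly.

Set the curves equal: -t^3/2 - t^2 + 4*t - 4 = -4, so -t^3/2 - t^2 + 4*t = 0, which factors as -t*(t - 2)*(t + 4)/2 = 0. The curves meet at t = -4, 0, 2.
On [-4, 0], w = -4 is on top; that piece has area ∫[-4,0] (-(-t^3/2 - t^2 + 4*t)) dt = 64/3.
On [0, 2], w = -t^3/2 - t^2 + 4*t - 4 is on top; that piece has area ∫[0,2] (-t^3/2 - t^2 + 4*t) dt = 10/3.
Total enclosed area = 64/3 + 10/3 = 74/3.

74/3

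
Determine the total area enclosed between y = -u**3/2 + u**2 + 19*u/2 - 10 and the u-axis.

2521/24

The curve meets the u-axis where -u**3/2 + u**2 + 19*u/2 - 10 = 0, i.e. -(u - 5)*(u - 1)*(u + 4)/2 = 0, at u = -4, 1, 5.
On [-4, 1] the curve lies below the axis; ∫[-4,1] (-u**3/2 + u**2 + 19*u/2 - 10) du = -1625/24, giving area 1625/24.
On [1, 5] the curve lies above the axis; ∫[1,5] (-u**3/2 + u**2 + 19*u/2 - 10) du = 112/3, giving area 112/3.
Total area = 1625/24 + 112/3 = 2521/24.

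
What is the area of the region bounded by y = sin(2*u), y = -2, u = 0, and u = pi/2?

On [0, pi/2], (sin(2*u)) - (-2) = sin(2*u) + 2 is ≥ 0 throughout, so the area is a single integral of |sin(2*u) + 2|.
∫[0,pi/2] (sin(2*u) + 2) du = 1 + pi.

1 + pi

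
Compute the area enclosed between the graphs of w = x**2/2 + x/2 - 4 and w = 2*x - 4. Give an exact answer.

Set the curves equal: x**2/2 + x/2 - 4 = 2*x - 4, so x**2/2 - 3*x/2 = 0, which factors as x*(x - 3)/2 = 0. The curves meet at x = 0, 3.
On [0, 3], w = 2*x - 4 is on top; that piece has area ∫[0,3] (-(x**2/2 - 3*x/2)) dx = 9/4.

9/4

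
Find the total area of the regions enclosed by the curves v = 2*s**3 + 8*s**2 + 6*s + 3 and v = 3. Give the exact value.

Set the curves equal: 2*s**3 + 8*s**2 + 6*s + 3 = 3, so 2*s**3 + 8*s**2 + 6*s = 0, which factors as 2*s*(s + 1)*(s + 3) = 0. The curves meet at s = -3, -1, 0.
On [-3, -1], v = 2*s**3 + 8*s**2 + 6*s + 3 is on top; that piece has area ∫[-3,-1] (2*s**3 + 8*s**2 + 6*s) ds = 16/3.
On [-1, 0], v = 3 is on top; that piece has area ∫[-1,0] (-(2*s**3 + 8*s**2 + 6*s)) ds = 5/6.
Total enclosed area = 16/3 + 5/6 = 37/6.

37/6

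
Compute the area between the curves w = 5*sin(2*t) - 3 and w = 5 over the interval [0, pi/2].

On [0, pi/2], (5*sin(2*t) - 3) - (5) = 5*sin(2*t) - 8 is ≤ 0 throughout, so the area is a single integral of |5*sin(2*t) - 8|.
∫[0,pi/2] (5*sin(2*t) - 8) dt = 5 - 4*pi; the area of that piece is -5 + 4*pi.

-5 + 4*pi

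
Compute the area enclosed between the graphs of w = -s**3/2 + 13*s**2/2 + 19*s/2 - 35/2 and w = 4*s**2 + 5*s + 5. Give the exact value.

284/3

Set the curves equal: -s**3/2 + 13*s**2/2 + 19*s/2 - 35/2 = 4*s**2 + 5*s + 5, so -s**3/2 + 5*s**2/2 + 9*s/2 - 45/2 = 0, which factors as -(s - 5)*(s - 3)*(s + 3)/2 = 0. The curves meet at s = -3, 3, 5.
On [-3, 3], w = 4*s**2 + 5*s + 5 is on top; that piece has area ∫[-3,3] (-(-s**3/2 + 5*s**2/2 + 9*s/2 - 45/2)) ds = 90.
On [3, 5], w = -s**3/2 + 13*s**2/2 + 19*s/2 - 35/2 is on top; that piece has area ∫[3,5] (-s**3/2 + 5*s**2/2 + 9*s/2 - 45/2) ds = 14/3.
Total enclosed area = 90 + 14/3 = 284/3.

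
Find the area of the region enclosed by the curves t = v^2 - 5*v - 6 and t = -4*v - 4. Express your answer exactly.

Both boundary curves give t as a function of v, so integrate with respect to v. Setting them equal: v^2 - v - 2 = 0, i.e. (v - 2)*(v + 1) = 0, so they meet at v = -1, 2.
For v in [-1, 2], t = v^2 - 5*v - 6 is on the left; area = ∫[-1,2] (-(v^2 - v - 2)) dv = 9/2.

9/2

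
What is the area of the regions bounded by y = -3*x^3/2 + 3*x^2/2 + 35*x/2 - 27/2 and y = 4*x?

Set the curves equal: -3*x^3/2 + 3*x^2/2 + 35*x/2 - 27/2 = 4*x, so -3*x^3/2 + 3*x^2/2 + 27*x/2 - 27/2 = 0, which factors as -3*(x - 3)*(x - 1)*(x + 3)/2 = 0. The curves meet at x = -3, 1, 3.
On [-3, 1], y = 4*x is on top; that piece has area ∫[-3,1] (-(-3*x^3/2 + 3*x^2/2 + 27*x/2 - 27/2)) dx = 64.
On [1, 3], y = -3*x^3/2 + 3*x^2/2 + 35*x/2 - 27/2 is on top; that piece has area ∫[1,3] (-3*x^3/2 + 3*x^2/2 + 27*x/2 - 27/2) dx = 10.
Total enclosed area = 64 + 10 = 74.

74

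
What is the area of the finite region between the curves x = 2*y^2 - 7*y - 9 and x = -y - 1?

125/3

Both boundary curves give x as a function of y, so integrate with respect to y. Setting them equal: 2*y^2 - 6*y - 8 = 0, i.e. 2*(y - 4)*(y + 1) = 0, so they meet at y = -1, 4.
For y in [-1, 4], x = 2*y^2 - 7*y - 9 is on the left; area = ∫[-1,4] (-(2*y^2 - 6*y - 8)) dy = 125/3.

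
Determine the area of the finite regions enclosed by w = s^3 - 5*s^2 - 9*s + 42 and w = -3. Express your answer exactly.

Set the curves equal: s^3 - 5*s^2 - 9*s + 42 = -3, so s^3 - 5*s^2 - 9*s + 45 = 0, which factors as (s - 5)*(s - 3)*(s + 3) = 0. The curves meet at s = -3, 3, 5.
On [-3, 3], w = s^3 - 5*s^2 - 9*s + 42 is on top; that piece has area ∫[-3,3] (s^3 - 5*s^2 - 9*s + 45) ds = 180.
On [3, 5], w = -3 is on top; that piece has area ∫[3,5] (-(s^3 - 5*s^2 - 9*s + 45)) ds = 28/3.
Total enclosed area = 180 + 28/3 = 568/3.

568/3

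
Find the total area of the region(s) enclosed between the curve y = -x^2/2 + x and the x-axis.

2/3

The curve meets the x-axis where -x^2/2 + x = 0, i.e. -x*(x - 2)/2 = 0, at x = 0, 2.
On [0, 2] the curve lies above the axis; ∫[0,2] (-x^2/2 + x) dx = 2/3, giving area 2/3.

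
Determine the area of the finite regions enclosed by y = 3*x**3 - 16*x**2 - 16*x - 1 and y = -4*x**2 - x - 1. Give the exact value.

443/2

Set the curves equal: 3*x**3 - 16*x**2 - 16*x - 1 = -4*x**2 - x - 1, so 3*x**3 - 12*x**2 - 15*x = 0, which factors as 3*x*(x - 5)*(x + 1) = 0. The curves meet at x = -1, 0, 5.
On [-1, 0], y = 3*x**3 - 16*x**2 - 16*x - 1 is on top; that piece has area ∫[-1,0] (3*x**3 - 12*x**2 - 15*x) dx = 11/4.
On [0, 5], y = -4*x**2 - x - 1 is on top; that piece has area ∫[0,5] (-(3*x**3 - 12*x**2 - 15*x)) dx = 875/4.
Total enclosed area = 11/4 + 875/4 = 443/2.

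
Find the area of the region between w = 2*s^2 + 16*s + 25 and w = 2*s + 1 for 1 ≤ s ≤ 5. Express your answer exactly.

On [1, 5], (2*s^2 + 16*s + 25) - (2*s + 1) = 2*s^2 + 14*s + 24 is ≥ 0 throughout, so the area is a single integral of |2*s^2 + 14*s + 24|.
∫[1,5] (2*s^2 + 14*s + 24) ds = 1040/3.

1040/3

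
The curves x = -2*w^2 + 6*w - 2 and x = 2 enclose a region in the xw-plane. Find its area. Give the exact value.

1/3

Both boundary curves give x as a function of w, so integrate with respect to w. Setting them equal: -2*w^2 + 6*w - 4 = 0, i.e. -2*(w - 2)*(w - 1) = 0, so they meet at w = 1, 2.
For w in [1, 2], x = -2*w^2 + 6*w - 2 is on the right; area = ∫[1,2] (-2*w^2 + 6*w - 4) dw = 1/3.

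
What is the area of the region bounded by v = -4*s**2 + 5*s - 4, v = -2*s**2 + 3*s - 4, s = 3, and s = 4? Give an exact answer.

53/3

On [3, 4], (-4*s**2 + 5*s - 4) - (-2*s**2 + 3*s - 4) = -2*s**2 + 2*s is ≤ 0 throughout, so the area is a single integral of |-2*s**2 + 2*s|.
∫[3,4] (-2*s**2 + 2*s) ds = -53/3; the area of that piece is 53/3.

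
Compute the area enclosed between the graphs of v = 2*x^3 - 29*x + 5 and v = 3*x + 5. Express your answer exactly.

Set the curves equal: 2*x^3 - 29*x + 5 = 3*x + 5, so 2*x^3 - 32*x = 0, which factors as 2*x*(x - 4)*(x + 4) = 0. The curves meet at x = -4, 0, 4.
On [-4, 0], v = 2*x^3 - 29*x + 5 is on top; that piece has area ∫[-4,0] (2*x^3 - 32*x) dx = 128.
On [0, 4], v = 3*x + 5 is on top; that piece has area ∫[0,4] (-(2*x^3 - 32*x)) dx = 128.
Total enclosed area = 128 + 128 = 256.

256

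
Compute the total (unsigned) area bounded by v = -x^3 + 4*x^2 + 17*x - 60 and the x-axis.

3901/12

The curve meets the x-axis where -x^3 + 4*x^2 + 17*x - 60 = 0, i.e. -(x - 5)*(x - 3)*(x + 4) = 0, at x = -4, 3, 5.
On [-4, 3] the curve lies below the axis; ∫[-4,3] (-x^3 + 4*x^2 + 17*x - 60) dx = -3773/12, giving area 3773/12.
On [3, 5] the curve lies above the axis; ∫[3,5] (-x^3 + 4*x^2 + 17*x - 60) dx = 32/3, giving area 32/3.
Total area = 3773/12 + 32/3 = 3901/12.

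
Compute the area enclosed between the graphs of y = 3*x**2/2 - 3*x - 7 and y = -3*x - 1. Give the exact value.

Set the curves equal: 3*x**2/2 - 3*x - 7 = -3*x - 1, so 3*x**2/2 - 6 = 0, which factors as 3*(x - 2)*(x + 2)/2 = 0. The curves meet at x = -2, 2.
On [-2, 2], y = -3*x - 1 is on top; that piece has area ∫[-2,2] (-(3*x**2/2 - 6)) dx = 16.

16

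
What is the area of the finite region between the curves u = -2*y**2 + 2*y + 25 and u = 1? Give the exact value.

343/3

Both boundary curves give u as a function of y, so integrate with respect to y. Setting them equal: -2*y**2 + 2*y + 24 = 0, i.e. -2*(y - 4)*(y + 3) = 0, so they meet at y = -3, 4.
For y in [-3, 4], u = -2*y**2 + 2*y + 25 is on the right; area = ∫[-3,4] (-2*y**2 + 2*y + 24) dy = 343/3.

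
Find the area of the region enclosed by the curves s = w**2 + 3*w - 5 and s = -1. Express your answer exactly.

125/6

Both boundary curves give s as a function of w, so integrate with respect to w. Setting them equal: w**2 + 3*w - 4 = 0, i.e. (w - 1)*(w + 4) = 0, so they meet at w = -4, 1.
For w in [-4, 1], s = w**2 + 3*w - 5 is on the left; area = ∫[-4,1] (-(w**2 + 3*w - 4)) dw = 125/6.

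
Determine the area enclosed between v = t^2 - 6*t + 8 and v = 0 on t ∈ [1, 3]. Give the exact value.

2

The difference (t^2 - 6*t + 8) - (0) = t^2 - 6*t + 8 changes sign at t = 2 inside [1, 3], so split the integral there.
∫[1,2] (t^2 - 6*t + 8) dt = 4/3.
∫[2,3] (t^2 - 6*t + 8) dt = -2/3; the area of that piece is 2/3.
Total area = 4/3 + 2/3 = 2.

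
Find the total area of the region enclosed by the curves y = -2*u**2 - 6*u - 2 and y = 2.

Set the curves equal: -2*u**2 - 6*u - 2 = 2, so -2*u**2 - 6*u - 4 = 0, which factors as -2*(u + 1)*(u + 2) = 0. The curves meet at u = -2, -1.
On [-2, -1], y = -2*u**2 - 6*u - 2 is on top; that piece has area ∫[-2,-1] (-2*u**2 - 6*u - 4) du = 1/3.

1/3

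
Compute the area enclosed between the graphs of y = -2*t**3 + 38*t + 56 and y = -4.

517

Set the curves equal: -2*t**3 + 38*t + 56 = -4, so -2*t**3 + 38*t + 60 = 0, which factors as -2*(t - 5)*(t + 2)*(t + 3) = 0. The curves meet at t = -3, -2, 5.
On [-3, -2], y = -4 is on top; that piece has area ∫[-3,-2] (-(-2*t**3 + 38*t + 60)) dt = 5/2.
On [-2, 5], y = -2*t**3 + 38*t + 56 is on top; that piece has area ∫[-2,5] (-2*t**3 + 38*t + 60) dt = 1029/2.
Total enclosed area = 5/2 + 1029/2 = 517.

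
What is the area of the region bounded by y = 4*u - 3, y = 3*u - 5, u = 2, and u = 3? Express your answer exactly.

On [2, 3], (4*u - 3) - (3*u - 5) = u + 2 is ≥ 0 throughout, so the area is a single integral of |u + 2|.
∫[2,3] (u + 2) du = 9/2.

9/2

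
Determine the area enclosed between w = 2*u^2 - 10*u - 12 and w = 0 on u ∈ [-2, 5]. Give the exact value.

The difference (2*u^2 - 10*u - 12) - (0) = 2*u^2 - 10*u - 12 changes sign at u = -1 inside [-2, 5], so split the integral there.
∫[-2,-1] (2*u^2 - 10*u - 12) du = 23/3.
∫[-1,5] (2*u^2 - 10*u - 12) du = -108; the area of that piece is 108.
Total area = 23/3 + 108 = 347/3.

347/3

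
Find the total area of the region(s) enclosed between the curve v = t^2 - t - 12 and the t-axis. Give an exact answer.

343/6

The curve meets the t-axis where t^2 - t - 12 = 0, i.e. (t - 4)*(t + 3) = 0, at t = -3, 4.
On [-3, 4] the curve lies below the axis; ∫[-3,4] (t^2 - t - 12) dt = -343/6, giving area 343/6.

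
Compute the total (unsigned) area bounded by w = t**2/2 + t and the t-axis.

2/3

The curve meets the t-axis where t**2/2 + t = 0, i.e. t*(t + 2)/2 = 0, at t = -2, 0.
On [-2, 0] the curve lies below the axis; ∫[-2,0] (t**2/2 + t) dt = -2/3, giving area 2/3.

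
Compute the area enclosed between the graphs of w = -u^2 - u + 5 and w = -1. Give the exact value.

Set the curves equal: -u^2 - u + 5 = -1, so -u^2 - u + 6 = 0, which factors as -(u - 2)*(u + 3) = 0. The curves meet at u = -3, 2.
On [-3, 2], w = -u^2 - u + 5 is on top; that piece has area ∫[-3,2] (-u^2 - u + 6) du = 125/6.

125/6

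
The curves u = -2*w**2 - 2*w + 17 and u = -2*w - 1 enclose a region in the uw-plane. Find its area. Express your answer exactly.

Both boundary curves give u as a function of w, so integrate with respect to w. Setting them equal: -2*w**2 + 18 = 0, i.e. -2*(w - 3)*(w + 3) = 0, so they meet at w = -3, 3.
For w in [-3, 3], u = -2*w**2 - 2*w + 17 is on the right; area = ∫[-3,3] (-2*w**2 + 18) dw = 72.

72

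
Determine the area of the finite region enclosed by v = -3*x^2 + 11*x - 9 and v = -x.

Set the curves equal: -3*x^2 + 11*x - 9 = -x, so -3*x^2 + 12*x - 9 = 0, which factors as -3*(x - 3)*(x - 1) = 0. The curves meet at x = 1, 3.
On [1, 3], v = -3*x^2 + 11*x - 9 is on top; that piece has area ∫[1,3] (-3*x^2 + 12*x - 9) dx = 4.

4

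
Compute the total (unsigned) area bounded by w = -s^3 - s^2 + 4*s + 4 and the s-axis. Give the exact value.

The curve meets the s-axis where -s^3 - s^2 + 4*s + 4 = 0, i.e. -(s - 2)*(s + 1)*(s + 2) = 0, at s = -2, -1, 2.
On [-2, -1] the curve lies below the axis; ∫[-2,-1] (-s^3 - s^2 + 4*s + 4) ds = -7/12, giving area 7/12.
On [-1, 2] the curve lies above the axis; ∫[-1,2] (-s^3 - s^2 + 4*s + 4) ds = 45/4, giving area 45/4.
Total area = 7/12 + 45/4 = 71/6.

71/6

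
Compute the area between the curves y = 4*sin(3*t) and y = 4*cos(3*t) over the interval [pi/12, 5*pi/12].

On [pi/12, 5*pi/12], (4*sin(3*t)) - (4*cos(3*t)) = 4*sin(3*t) - 4*cos(3*t) is ≥ 0 throughout, so the area is a single integral of |4*sin(3*t) - 4*cos(3*t)|.
∫[pi/12,5*pi/12] (4*sin(3*t) - 4*cos(3*t)) dt = 8*sqrt(2)/3.

8*sqrt(2)/3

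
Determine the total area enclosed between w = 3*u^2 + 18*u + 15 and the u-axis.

32

The curve meets the u-axis where 3*u^2 + 18*u + 15 = 0, i.e. 3*(u + 1)*(u + 5) = 0, at u = -5, -1.
On [-5, -1] the curve lies below the axis; ∫[-5,-1] (3*u^2 + 18*u + 15) du = -32, giving area 32.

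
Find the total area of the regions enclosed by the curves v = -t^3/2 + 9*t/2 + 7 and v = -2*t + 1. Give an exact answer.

Set the curves equal: -t^3/2 + 9*t/2 + 7 = -2*t + 1, so -t^3/2 + 13*t/2 + 6 = 0, which factors as -(t - 4)*(t + 1)*(t + 3)/2 = 0. The curves meet at t = -3, -1, 4.
On [-3, -1], v = -2*t + 1 is on top; that piece has area ∫[-3,-1] (-(-t^3/2 + 13*t/2 + 6)) dt = 4.
On [-1, 4], v = -t^3/2 + 9*t/2 + 7 is on top; that piece has area ∫[-1,4] (-t^3/2 + 13*t/2 + 6) dt = 375/8.
Total enclosed area = 4 + 375/8 = 407/8.

407/8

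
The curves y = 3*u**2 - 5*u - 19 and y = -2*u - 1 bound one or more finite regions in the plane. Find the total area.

125/2

Set the curves equal: 3*u**2 - 5*u - 19 = -2*u - 1, so 3*u**2 - 3*u - 18 = 0, which factors as 3*(u - 3)*(u + 2) = 0. The curves meet at u = -2, 3.
On [-2, 3], y = -2*u - 1 is on top; that piece has area ∫[-2,3] (-(3*u**2 - 3*u - 18)) du = 125/2.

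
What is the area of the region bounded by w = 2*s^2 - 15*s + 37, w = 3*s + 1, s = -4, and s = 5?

The difference (2*s^2 - 15*s + 37) - (3*s + 1) = 2*s^2 - 18*s + 36 changes sign at s = 3 inside [-4, 5], so split the integral there.
∫[-4,3] (2*s^2 - 18*s + 36) ds = 1127/3.
∫[3,5] (2*s^2 - 18*s + 36) ds = -20/3; the area of that piece is 20/3.
Total area = 1127/3 + 20/3 = 1147/3.

1147/3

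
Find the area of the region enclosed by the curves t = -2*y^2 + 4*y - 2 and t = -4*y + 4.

Both boundary curves give t as a function of y, so integrate with respect to y. Setting them equal: -2*y^2 + 8*y - 6 = 0, i.e. -2*(y - 3)*(y - 1) = 0, so they meet at y = 1, 3.
For y in [1, 3], t = -2*y^2 + 4*y - 2 is on the right; area = ∫[1,3] (-2*y^2 + 8*y - 6) dy = 8/3.

8/3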